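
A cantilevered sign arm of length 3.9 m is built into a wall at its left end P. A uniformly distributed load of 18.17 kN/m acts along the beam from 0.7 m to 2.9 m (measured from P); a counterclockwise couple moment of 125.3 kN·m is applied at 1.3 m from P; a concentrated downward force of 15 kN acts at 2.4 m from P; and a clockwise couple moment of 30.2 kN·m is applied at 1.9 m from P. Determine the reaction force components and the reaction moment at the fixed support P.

Resultant of the distributed load: 18.17 × 2.2 = 39.974 kN at 1.8 m from P.
ΣF_x = 0: P_x = 0.
ΣF_y = 0: P_y − 18.17·2.2 − 15 = 0 → P_y = 54.97 kN.
ΣM about P: M_P − (18.17·2.2)·1.8 + 125.3 − 15·2.4 − 30.2 = 0 → M_P = 12.85 kN·m.

P_x = 0, P_y = 54.97 kN, M_P = 12.85 kN·m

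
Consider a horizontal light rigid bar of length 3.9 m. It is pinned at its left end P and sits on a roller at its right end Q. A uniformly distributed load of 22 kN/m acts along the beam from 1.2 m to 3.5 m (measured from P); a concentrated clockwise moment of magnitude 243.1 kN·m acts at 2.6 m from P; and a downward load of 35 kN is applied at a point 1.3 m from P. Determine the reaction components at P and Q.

P_x = 0, P_y = -18.89 kN, Q_y = 104.5 kN

Resultant of the distributed load: 22 × 2.3 = 50.6 kN at 2.35 m from P.
ΣM about P: Q_y·3.9 − (22·2.3)·2.35 − 243.1 − 35·1.3 = 0 → Q_y = 407.51/3.9 = 104.49 ≈ 104.5 kN.
ΣF_y = 0: P_y + 104.49 − 22·2.3 − 35 = 0 → P_y = -18.89 kN.
ΣF_x = 0: no horizontal applied forces, so P_x = 0.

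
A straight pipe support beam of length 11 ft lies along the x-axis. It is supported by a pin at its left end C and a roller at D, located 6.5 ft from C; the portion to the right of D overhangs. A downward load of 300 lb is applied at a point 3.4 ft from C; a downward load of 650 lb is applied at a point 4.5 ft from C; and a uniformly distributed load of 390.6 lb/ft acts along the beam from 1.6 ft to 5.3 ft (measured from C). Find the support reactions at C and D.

C_x = 0, C_y = 1021 lb, D_y = 1374 lb

Resultant of the distributed load: 390.6 × 3.7 = 1445.22 lb at 3.45 ft from C.
Moments about C: D_y·6.5 − 300·3.4 − 650·4.5 − (390.6·3.7)·3.45 = 0 → D_y = 8931.009/6.5 = 1374 lb.
ΣF_y = 0: C_y + 1374 − 300 − 650 − 390.6·3.7 = 0 → C_y = 1021 lb.
ΣF_x = 0: no horizontal applied forces, so C_x = 0.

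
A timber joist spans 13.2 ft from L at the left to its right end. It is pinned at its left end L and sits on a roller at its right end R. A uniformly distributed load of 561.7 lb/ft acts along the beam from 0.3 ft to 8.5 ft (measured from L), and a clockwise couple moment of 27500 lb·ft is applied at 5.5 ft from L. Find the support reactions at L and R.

Resultant of the distributed load: 561.7 × 8.2 = 4605.94 lb at 4.4 ft from L.
ΣM about L: R_y·13.2 − (561.7·8.2)·4.4 − 27500 = 0 → R_y = 47766.136/13.2 = 3618.65 ≈ 3619 lb.
ΣF_y = 0: L_y + 3618.65 − 561.7·8.2 = 0 → L_y = 987.3 lb.
ΣF_x = 0: no horizontal applied forces, so L_x = 0.

L_x = 0, L_y = 987.3 lb, R_y = 3619 lb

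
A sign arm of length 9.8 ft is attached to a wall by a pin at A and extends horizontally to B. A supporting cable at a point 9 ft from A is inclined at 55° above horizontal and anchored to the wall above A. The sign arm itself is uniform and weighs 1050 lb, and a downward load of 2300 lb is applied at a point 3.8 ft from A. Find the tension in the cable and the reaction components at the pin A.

T = 1883 lb, A_x = 1080 lb, A_y = 1807 lb

ΣM about A: T·sin55°·9 − 1050·4.9 − 2300·3.8 = 0 → T = 13885/(9·0.819152) = 1883.38 ≈ 1883 lb.
ΣF_x = 0: A_x − T·cos55° = 0 → A_x = 1883.38 × 0.573576 = 1080 lb.
ΣF_y = 0: A_y + T·sin55° − 1050 − 2300 = 0 → A_y = 3350 − 1883.38 × 0.819152 = 1807 lb.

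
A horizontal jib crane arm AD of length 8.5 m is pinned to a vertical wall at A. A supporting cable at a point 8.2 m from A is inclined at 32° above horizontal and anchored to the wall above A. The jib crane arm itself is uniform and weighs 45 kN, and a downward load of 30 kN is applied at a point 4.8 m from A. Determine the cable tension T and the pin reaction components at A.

ΣM about A: T·sin32°·8.2 − 45·4.25 − 30·4.8 = 0 → T = 335.25/(8.2·0.529919) = 77.1517 ≈ 77.15 kN.
ΣF_x = 0: A_x − T·cos32° = 0 → A_x = 77.1517 × 0.848048 = 65.43 kN.
ΣF_y = 0: A_y + T·sin32° − 45 − 30 = 0 → A_y = 75 − 77.1517 × 0.529919 = 34.12 kN.

T = 77.15 kN, A_x = 65.43 kN, A_y = 34.12 kN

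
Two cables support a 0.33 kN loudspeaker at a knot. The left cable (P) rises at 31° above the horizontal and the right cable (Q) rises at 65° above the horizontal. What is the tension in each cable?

T_P = 0.1402 kN, T_Q = 0.2844 kN

ΣF_x = 0: −T_P·cos31° + T_Q·cos65° = 0 → T_Q = 2.02823·T_P.
ΣF_y = 0: T_P·sin31° + T_Q·sin65° = 0.33.
Substitute: T_P·(0.515038 + 2.02823·0.906308) = 0.33 → T_P = 0.140232 ≈ 0.1402 kN.
Then T_Q = 2.02823 × 0.140232 = 0.2844 kN.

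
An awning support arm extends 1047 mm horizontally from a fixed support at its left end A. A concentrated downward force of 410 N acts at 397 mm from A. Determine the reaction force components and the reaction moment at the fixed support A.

ΣF_x = 0: A_x = 0.
ΣF_y = 0: A_y − 410 = 0 → A_y = 410.0 N.
ΣM about A: M_A − 410·397 = 0 → M_A = 162800 N·mm.

A_x = 0, A_y = 410.0 N, M_A = 162800 N·mm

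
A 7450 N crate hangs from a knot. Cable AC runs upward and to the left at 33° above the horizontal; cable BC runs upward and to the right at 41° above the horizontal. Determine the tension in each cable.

ΣF_x = 0: −T_AC·cos33° + T_BC·cos41° = 0 → T_BC = 1.11125·T_AC.
ΣF_y = 0: T_AC·sin33° + T_BC·sin41° = 7450.
Substitute: T_AC·(0.544639 + 1.11125·0.656059) = 7450 → T_AC = 5849.17 ≈ 5849 N.
Then T_BC = 1.11125 × 5849.17 = 6500 N.

T_AC = 5849 N, T_BC = 6500 N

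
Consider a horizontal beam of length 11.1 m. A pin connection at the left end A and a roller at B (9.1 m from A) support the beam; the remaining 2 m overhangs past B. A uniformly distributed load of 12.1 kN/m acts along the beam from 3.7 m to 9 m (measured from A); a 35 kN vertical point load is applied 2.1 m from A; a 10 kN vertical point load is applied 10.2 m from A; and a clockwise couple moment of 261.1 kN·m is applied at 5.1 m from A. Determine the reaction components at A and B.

Resultant of the distributed load: 12.1 × 5.3 = 64.13 kN at 6.35 m from A.
Moments about A: B_y·9.1 − (12.1·5.3)·6.35 − 35·2.1 − 10·10.2 − 261.1 = 0 → B_y = 843.8255/9.1 = 92.7281 ≈ 92.73 kN.
ΣF_y = 0: A_y + 92.7281 − 12.1·5.3 − 35 − 10 = 0 → A_y = 16.40 kN.
ΣF_x = 0: no horizontal applied forces, so A_x = 0.

A_x = 0, A_y = 16.40 kN, B_y = 92.73 kN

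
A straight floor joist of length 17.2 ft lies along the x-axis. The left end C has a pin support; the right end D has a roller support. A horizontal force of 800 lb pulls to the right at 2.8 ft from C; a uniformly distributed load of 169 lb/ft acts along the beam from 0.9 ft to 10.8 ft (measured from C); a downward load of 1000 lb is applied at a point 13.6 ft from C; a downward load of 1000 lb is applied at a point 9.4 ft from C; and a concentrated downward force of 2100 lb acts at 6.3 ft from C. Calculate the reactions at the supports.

C_x = -800.0 lb, C_y = 3098 lb, D_y = 2675 lb

Resultant of the distributed load: 169 × 9.9 = 1673.1 lb at 5.85 ft from C.
Moments about C: D_y·17.2 − (169·9.9)·5.85 − 1000·13.6 − 1000·9.4 − 2100·6.3 = 0 → D_y = 46017.635/17.2 = 2675.44 ≈ 2675 lb.
ΣF_y = 0: C_y + 2675.44 − 169·9.9 − 1000 − 1000 − 2100 = 0 → C_y = 3098 lb.
ΣF_x = 0: C_x + 800 = 0 → C_x = -800.0 lb.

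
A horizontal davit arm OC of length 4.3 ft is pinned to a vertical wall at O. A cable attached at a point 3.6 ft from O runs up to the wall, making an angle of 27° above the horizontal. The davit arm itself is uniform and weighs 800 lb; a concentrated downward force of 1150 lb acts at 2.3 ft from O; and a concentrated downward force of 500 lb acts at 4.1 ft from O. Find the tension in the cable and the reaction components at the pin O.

ΣM about O: T·sin27°·3.6 − 800·2.15 − 1150·2.3 − 500·4.1 = 0 → T = 6415/(3.6·0.45399) = 3925.07 ≈ 3925 lb.
ΣF_x = 0: O_x − T·cos27° = 0 → O_x = 3925.07 × 0.891007 = 3497 lb.
ΣF_y = 0: O_y + T·sin27° − 800 − 1150 − 500 = 0 → O_y = 2450 − 3925.07 × 0.45399 = 668.1 lb.

T = 3925 lb, O_x = 3497 lb, O_y = 668.1 lb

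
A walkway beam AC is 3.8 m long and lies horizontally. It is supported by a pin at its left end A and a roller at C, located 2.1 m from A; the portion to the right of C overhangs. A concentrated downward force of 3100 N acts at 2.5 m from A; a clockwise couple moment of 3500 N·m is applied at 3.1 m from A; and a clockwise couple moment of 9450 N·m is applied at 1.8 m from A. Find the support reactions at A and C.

A_x = 0, A_y = -6757 N, C_y = 9857 N

ΣM about A: C_y·2.1 − 3100·2.5 − 3500 − 9450 = 0 → C_y = 20700/2.1 = 9857.14 ≈ 9857 N.
ΣF_y = 0: A_y + 9857.14 − 3100 = 0 → A_y = -6757 N.
ΣF_x = 0: no horizontal applied forces, so A_x = 0.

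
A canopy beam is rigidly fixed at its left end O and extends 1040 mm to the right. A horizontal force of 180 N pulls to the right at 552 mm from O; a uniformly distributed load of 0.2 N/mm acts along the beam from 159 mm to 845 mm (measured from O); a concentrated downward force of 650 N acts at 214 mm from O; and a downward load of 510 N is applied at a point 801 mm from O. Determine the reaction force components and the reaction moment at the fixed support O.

Resultant of the distributed load: 0.2 × 686 = 137.2 N at 502 mm from O.
ΣF_x = 0: O_x + 180 = 0 → O_x = -180.0 N.
ΣF_y = 0: O_y − 0.2·686 − 650 − 510 = 0 → O_y = 1297 N.
ΣM about O: M_O − (0.2·686)·502 − 650·214 − 510·801 = 0 → M_O = 616500 N·mm.

O_x = -180.0 N, O_y = 1297 N, M_O = 616500 N·mm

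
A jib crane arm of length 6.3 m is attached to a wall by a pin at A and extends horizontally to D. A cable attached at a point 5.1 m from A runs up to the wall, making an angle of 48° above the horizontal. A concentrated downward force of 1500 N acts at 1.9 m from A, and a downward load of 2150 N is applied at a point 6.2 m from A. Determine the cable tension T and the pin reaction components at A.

ΣM about A: T·sin48°·5.1 − 1500·1.9 − 2150·6.2 = 0 → T = 16180/(5.1·0.743145) = 4269.08 ≈ 4269 N.
ΣF_x = 0: A_x − T·cos48° = 0 → A_x = 4269.08 × 0.669131 = 2857 N.
ΣF_y = 0: A_y + T·sin48° − 1500 − 2150 = 0 → A_y = 3650 − 4269.08 × 0.743145 = 477.5 N.

T = 4269 N, A_x = 2857 N, A_y = 477.5 N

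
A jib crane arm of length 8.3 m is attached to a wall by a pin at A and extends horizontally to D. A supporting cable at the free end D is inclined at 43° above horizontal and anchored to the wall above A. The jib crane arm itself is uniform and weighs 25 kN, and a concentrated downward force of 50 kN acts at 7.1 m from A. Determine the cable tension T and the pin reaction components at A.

ΣM about A: T·sin43°·8.3 − 25·4.15 − 50·7.1 = 0 → T = 458.75/(8.3·0.681998) = 81.0429 ≈ 81.04 kN.
ΣF_x = 0: A_x − T·cos43° = 0 → A_x = 81.0429 × 0.731354 = 59.27 kN.
ΣF_y = 0: A_y + T·sin43° − 25 − 50 = 0 → A_y = 75 − 81.0429 × 0.681998 = 19.73 kN.

T = 81.04 kN, A_x = 59.27 kN, A_y = 19.73 kN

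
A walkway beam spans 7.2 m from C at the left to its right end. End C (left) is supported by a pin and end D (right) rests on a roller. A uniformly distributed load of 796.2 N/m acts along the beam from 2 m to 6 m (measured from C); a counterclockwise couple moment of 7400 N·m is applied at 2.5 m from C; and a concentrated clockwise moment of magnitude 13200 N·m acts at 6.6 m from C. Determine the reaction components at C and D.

C_x = 0, C_y = 609.9 N, D_y = 2575 N

Resultant of the distributed load: 796.2 × 4 = 3184.8 N at 4 m from C.
ΣM about C: D_y·7.2 − (796.2·4)·4 + 7400 − 13200 = 0 → D_y = 18539.2/7.2 = 2574.89 ≈ 2575 N.
ΣF_y = 0: C_y + 2574.89 − 796.2·4 = 0 → C_y = 609.9 N.
ΣF_x = 0: no horizontal applied forces, so C_x = 0.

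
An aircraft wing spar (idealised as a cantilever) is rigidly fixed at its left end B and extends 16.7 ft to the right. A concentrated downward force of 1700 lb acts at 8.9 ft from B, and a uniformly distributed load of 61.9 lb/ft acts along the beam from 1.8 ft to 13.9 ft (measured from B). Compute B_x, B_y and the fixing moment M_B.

B_x = 0, B_y = 2449 lb, M_B = 21010 lb·ft

Resultant of the distributed load: 61.9 × 12.1 = 748.99 lb at 7.85 ft from B.
ΣF_x = 0: B_x = 0.
ΣF_y = 0: B_y − 1700 − 61.9·12.1 = 0 → B_y = 2449 lb.
ΣM about B: M_B − 1700·8.9 − (61.9·12.1)·7.85 = 0 → M_B = 21010 lb·ft.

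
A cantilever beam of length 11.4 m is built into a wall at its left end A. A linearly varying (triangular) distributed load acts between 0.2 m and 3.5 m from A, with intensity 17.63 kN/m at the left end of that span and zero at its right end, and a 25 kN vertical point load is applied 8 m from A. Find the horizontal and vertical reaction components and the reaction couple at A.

A_x = 0, A_y = 54.09 kN, M_A = 237.8 kN·m

Resultant of the triangular load: ½ × 17.63 × 3.3 = 29.0895 kN, acting at 1.3 m from A (one-third of the span from the peak).
ΣF_x = 0: A_x = 0.
ΣF_y = 0: A_y − ½·17.63·3.3 − 25 = 0 → A_y = 54.09 kN.
ΣM about A: M_A − (½·17.63·3.3)·1.3 − 25·8 = 0 → M_A = 237.8 kN·m.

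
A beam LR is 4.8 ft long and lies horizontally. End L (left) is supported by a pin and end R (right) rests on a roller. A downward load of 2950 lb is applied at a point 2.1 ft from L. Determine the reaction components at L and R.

Moments about L: R_y·4.8 − 2950·2.1 = 0 → R_y = 6195/4.8 = 1290.62 ≈ 1291 lb.
ΣF_y = 0: L_y + 1290.62 − 2950 = 0 → L_y = 1659 lb.
ΣF_x = 0: no horizontal applied forces, so L_x = 0.

L_x = 0, L_y = 1659 lb, R_y = 1291 lb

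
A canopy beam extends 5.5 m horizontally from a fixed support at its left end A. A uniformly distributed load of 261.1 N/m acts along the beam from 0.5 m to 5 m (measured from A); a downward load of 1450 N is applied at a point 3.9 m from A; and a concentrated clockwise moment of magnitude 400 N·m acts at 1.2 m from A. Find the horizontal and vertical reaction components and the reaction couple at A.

Resultant of the distributed load: 261.1 × 4.5 = 1174.95 N at 2.75 m from A.
ΣF_x = 0: A_x = 0.
ΣF_y = 0: A_y − 261.1·4.5 − 1450 = 0 → A_y = 2625 N.
ΣM about A: M_A − (261.1·4.5)·2.75 − 1450·3.9 − 400 = 0 → M_A = 9286 N·m.

A_x = 0, A_y = 2625 N, M_A = 9286 N·m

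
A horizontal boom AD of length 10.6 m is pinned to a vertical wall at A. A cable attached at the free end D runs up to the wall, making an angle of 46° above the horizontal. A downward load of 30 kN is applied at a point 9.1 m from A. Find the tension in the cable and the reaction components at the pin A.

ΣM about A: T·sin46°·10.6 − 30·9.1 = 0 → T = 273/(10.6·0.71934) = 35.8033 ≈ 35.80 kN.
ΣF_x = 0: A_x − T·cos46° = 0 → A_x = 35.8033 × 0.694658 = 24.87 kN.
ΣF_y = 0: A_y + T·sin46° − 30 = 0 → A_y = 30 − 35.8033 × 0.71934 = 4.245 kN.

T = 35.80 kN, A_x = 24.87 kN, A_y = 4.245 kN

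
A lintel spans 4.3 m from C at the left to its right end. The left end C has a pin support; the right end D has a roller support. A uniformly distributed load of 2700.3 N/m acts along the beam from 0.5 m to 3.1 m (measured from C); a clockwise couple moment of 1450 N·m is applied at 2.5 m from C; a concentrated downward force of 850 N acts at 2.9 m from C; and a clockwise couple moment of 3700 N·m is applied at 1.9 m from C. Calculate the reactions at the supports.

C_x = 0, C_y = 3161 N, D_y = 4710 N

Resultant of the distributed load: 2700.3 × 2.6 = 7020.78 N at 1.8 m from C.
Taking moments about C: D_y·4.3 − (2700.3·2.6)·1.8 − 1450 − 850·2.9 − 3700 = 0 → D_y = 20252.404/4.3 = 4709.86 ≈ 4710 N.
ΣF_y = 0: C_y + 4709.86 − 2700.3·2.6 − 850 = 0 → C_y = 3161 N.
ΣF_x = 0: no horizontal applied forces, so C_x = 0.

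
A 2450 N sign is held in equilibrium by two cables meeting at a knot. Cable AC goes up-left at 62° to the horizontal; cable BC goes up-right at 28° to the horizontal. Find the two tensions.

ΣF_x = 0: −T_AC·cos62° + T_BC·cos28° = 0 → T_BC = 0.531709·T_AC.
ΣF_y = 0: T_AC·sin62° + T_BC·sin28° = 2450.
Substitute: T_AC·(0.882948 + 0.531709·0.469472) = 2450 → T_AC = 2163.22 ≈ 2163 N.
Then T_BC = 0.531709 × 2163.22 = 1150 N.

T_AC = 2163 N, T_BC = 1150 N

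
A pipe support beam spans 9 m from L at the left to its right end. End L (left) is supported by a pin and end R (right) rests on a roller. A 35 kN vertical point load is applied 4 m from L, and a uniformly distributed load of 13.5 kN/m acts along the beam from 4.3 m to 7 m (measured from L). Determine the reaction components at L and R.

L_x = 0, L_y = 33.01 kN, R_y = 38.44 kN

Resultant of the distributed load: 13.5 × 2.7 = 36.45 kN at 5.65 m from L.
ΣM about L: R_y·9 − 35·4 − (13.5·2.7)·5.65 = 0 → R_y = 345.9425/9 = 38.4381 ≈ 38.44 kN.
ΣF_y = 0: L_y + 38.4381 − 35 − 13.5·2.7 = 0 → L_y = 33.01 kN.
ΣF_x = 0: no horizontal applied forces, so L_x = 0.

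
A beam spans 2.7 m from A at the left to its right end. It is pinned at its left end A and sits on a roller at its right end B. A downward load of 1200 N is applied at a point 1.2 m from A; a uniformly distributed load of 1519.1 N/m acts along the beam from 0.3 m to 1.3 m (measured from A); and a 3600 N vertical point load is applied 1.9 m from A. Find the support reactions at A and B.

Resultant of the distributed load: 1519.1 × 1 = 1519.1 N at 0.8 m from A.
ΣM about A: B_y·2.7 − 1200·1.2 − (1519.1·1)·0.8 − 3600·1.9 = 0 → B_y = 9495.28/2.7 = 3516.77 ≈ 3517 N.
ΣF_y = 0: A_y + 3516.77 − 1200 − 1519.1·1 − 3600 = 0 → A_y = 2802 N.
ΣF_x = 0: no horizontal applied forces, so A_x = 0.

A_x = 0, A_y = 2802 N, B_y = 3517 N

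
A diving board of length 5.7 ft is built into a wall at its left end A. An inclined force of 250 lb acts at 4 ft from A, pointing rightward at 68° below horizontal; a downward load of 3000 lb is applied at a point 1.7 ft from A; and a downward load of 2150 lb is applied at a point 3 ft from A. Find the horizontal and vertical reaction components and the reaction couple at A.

ΣF_x = 0: A_x + 250·cos68° = 0 → A_x = -93.65 lb.
ΣF_y = 0: A_y − 250·sin68° − 3000 − 2150 = 0 → A_y = 5382 lb.
ΣM about A: M_A − 250·sin68°·4 − 3000·1.7 − 2150·3 = 0 → M_A = 12480 lb·ft.

A_x = -93.65 lb, A_y = 5382 lb, M_A = 12480 lb·ft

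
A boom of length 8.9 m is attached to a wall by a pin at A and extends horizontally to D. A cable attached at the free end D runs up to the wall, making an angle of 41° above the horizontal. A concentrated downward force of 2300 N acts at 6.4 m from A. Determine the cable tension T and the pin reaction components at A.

ΣM about A: T·sin41°·8.9 − 2300·6.4 = 0 → T = 14720/(8.9·0.656059) = 2521.01 ≈ 2521 N.
ΣF_x = 0: A_x − T·cos41° = 0 → A_x = 2521.01 × 0.75471 = 1903 N.
ΣF_y = 0: A_y + T·sin41° − 2300 = 0 → A_y = 2300 − 2521.01 × 0.656059 = 646.1 N.

T = 2521 N, A_x = 1903 N, A_y = 646.1 N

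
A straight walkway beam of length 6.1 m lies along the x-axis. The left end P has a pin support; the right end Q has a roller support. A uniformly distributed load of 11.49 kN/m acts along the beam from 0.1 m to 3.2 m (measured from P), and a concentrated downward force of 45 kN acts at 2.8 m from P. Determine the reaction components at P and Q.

Resultant of the distributed load: 11.49 × 3.1 = 35.619 kN at 1.65 m from P.
Taking moments about P: Q_y·6.1 − (11.49·3.1)·1.65 − 45·2.8 = 0 → Q_y = 184.77135/6.1 = 30.2904 ≈ 30.29 kN.
ΣF_y = 0: P_y + 30.2904 − 11.49·3.1 − 45 = 0 → P_y = 50.33 kN.
ΣF_x = 0: no horizontal applied forces, so P_x = 0.

P_x = 0, P_y = 50.33 kN, Q_y = 30.29 kN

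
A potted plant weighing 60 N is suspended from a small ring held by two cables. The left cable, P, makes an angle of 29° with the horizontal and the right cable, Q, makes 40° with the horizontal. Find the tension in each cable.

T_P = 49.23 N, T_Q = 56.21 N

ΣF_x = 0: −T_P·cos29° + T_Q·cos40° = 0 → T_Q = 1.14173·T_P.
ΣF_y = 0: T_P·sin29° + T_Q·sin40° = 60.
Substitute: T_P·(0.48481 + 1.14173·0.642788) = 60 → T_P = 49.2328 ≈ 49.23 N.
Then T_Q = 1.14173 × 49.2328 = 56.21 N.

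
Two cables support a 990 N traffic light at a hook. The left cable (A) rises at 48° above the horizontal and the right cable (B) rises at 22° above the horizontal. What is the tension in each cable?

ΣF_x = 0: −T_A·cos48° + T_B·cos22° = 0 → T_B = 0.721681·T_A.
ΣF_y = 0: T_A·sin48° + T_B·sin22° = 990.
Substitute: T_A·(0.743145 + 0.721681·0.374607) = 990 → T_A = 976.821 ≈ 976.8 N.
Then T_B = 0.721681 × 976.821 = 705.0 N.

T_A = 976.8 N, T_B = 705.0 N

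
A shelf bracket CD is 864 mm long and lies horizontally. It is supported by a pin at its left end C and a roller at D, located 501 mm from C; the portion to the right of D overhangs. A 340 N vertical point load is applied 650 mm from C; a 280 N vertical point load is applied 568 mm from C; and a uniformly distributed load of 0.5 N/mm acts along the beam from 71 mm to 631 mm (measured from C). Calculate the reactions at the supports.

Resultant of the distributed load: 0.5 × 560 = 280 N at 351 mm from C.
ΣM about C: D_y·501 − 340·650 − 280·568 − (0.5·560)·351 = 0 → D_y = 478320/501 = 954.731 ≈ 954.7 N.
ΣF_y = 0: C_y + 954.731 − 340 − 280 − 0.5·560 = 0 → C_y = -54.73 N.
ΣF_x = 0: no horizontal applied forces, so C_x = 0.

C_x = 0, C_y = -54.73 N, D_y = 954.7 N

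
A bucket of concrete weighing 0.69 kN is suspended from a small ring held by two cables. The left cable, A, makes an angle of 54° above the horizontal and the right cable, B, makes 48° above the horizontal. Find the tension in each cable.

ΣF_x = 0: −T_A·cos54° + T_B·cos48° = 0 → T_B = 0.878431·T_A.
ΣF_y = 0: T_A·sin54° + T_B·sin48° = 0.69.
Substitute: T_A·(0.809017 + 0.878431·0.743145) = 0.69 → T_A = 0.472015 ≈ 0.4720 kN.
Then T_B = 0.878431 × 0.472015 = 0.4146 kN.

T_A = 0.4720 kN, T_B = 0.4146 kN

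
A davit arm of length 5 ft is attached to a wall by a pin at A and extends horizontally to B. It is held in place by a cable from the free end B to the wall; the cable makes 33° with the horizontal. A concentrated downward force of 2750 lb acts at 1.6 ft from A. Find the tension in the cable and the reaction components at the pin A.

ΣM about A: T·sin33°·5 − 2750·1.6 = 0 → T = 4400/(5·0.544639) = 1615.75 ≈ 1616 lb.
ΣF_x = 0: A_x − T·cos33° = 0 → A_x = 1615.75 × 0.838671 = 1355 lb.
ΣF_y = 0: A_y + T·sin33° − 2750 = 0 → A_y = 2750 − 1615.75 × 0.544639 = 1870 lb.

T = 1616 lb, A_x = 1355 lb, A_y = 1870 lb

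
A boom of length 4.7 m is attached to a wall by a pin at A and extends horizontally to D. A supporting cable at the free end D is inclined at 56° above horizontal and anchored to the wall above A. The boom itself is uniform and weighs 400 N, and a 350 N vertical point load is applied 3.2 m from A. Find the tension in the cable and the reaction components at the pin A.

ΣM about A: T·sin56°·4.7 − 400·2.35 − 350·3.2 = 0 → T = 2060/(4.7·0.829038) = 528.682 ≈ 528.7 N.
ΣF_x = 0: A_x − T·cos56° = 0 → A_x = 528.682 × 0.559193 = 295.6 N.
ΣF_y = 0: A_y + T·sin56° − 400 − 350 = 0 → A_y = 750 − 528.682 × 0.829038 = 311.7 N.

T = 528.7 N, A_x = 295.6 N, A_y = 311.7 N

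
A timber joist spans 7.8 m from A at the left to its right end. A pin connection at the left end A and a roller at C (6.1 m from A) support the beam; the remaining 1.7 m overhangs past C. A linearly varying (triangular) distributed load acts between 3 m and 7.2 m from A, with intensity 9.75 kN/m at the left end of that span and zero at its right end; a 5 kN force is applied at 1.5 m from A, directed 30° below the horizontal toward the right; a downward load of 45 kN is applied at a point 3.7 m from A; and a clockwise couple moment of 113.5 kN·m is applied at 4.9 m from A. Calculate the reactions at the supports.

A_x = -4.330 kN, A_y = 6.690 kN, C_y = 61.29 kN

Resultant of the triangular load: ½ × 9.75 × 4.2 = 20.475 kN, acting at 4.4 m from A (one-third of the span from the peak).
Taking moments about A: C_y·6.1 − (½·9.75·4.2)·4.4 − 5·sin30°·1.5 − 45·3.7 − 113.5 = 0 → C_y = 373.84/6.1 = 61.2852 ≈ 61.29 kN.
ΣF_y = 0: A_y + 61.2852 − ½·9.75·4.2 − 5·sin30° − 45 = 0 → A_y = 6.690 kN.
ΣF_x = 0: A_x + 5·cos30° = 0 → A_x = -4.330 kN.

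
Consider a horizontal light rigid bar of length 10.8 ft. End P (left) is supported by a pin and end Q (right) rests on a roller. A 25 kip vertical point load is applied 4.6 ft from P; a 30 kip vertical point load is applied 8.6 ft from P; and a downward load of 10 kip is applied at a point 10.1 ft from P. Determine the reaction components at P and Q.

Taking moments about P: Q_y·10.8 − 25·4.6 − 30·8.6 − 10·10.1 = 0 → Q_y = 474/10.8 = 43.8889 ≈ 43.89 kip.
ΣF_y = 0: P_y + 43.8889 − 25 − 30 − 10 = 0 → P_y = 21.11 kip.
ΣF_x = 0: no horizontal applied forces, so P_x = 0.

P_x = 0, P_y = 21.11 kip, Q_y = 43.89 kip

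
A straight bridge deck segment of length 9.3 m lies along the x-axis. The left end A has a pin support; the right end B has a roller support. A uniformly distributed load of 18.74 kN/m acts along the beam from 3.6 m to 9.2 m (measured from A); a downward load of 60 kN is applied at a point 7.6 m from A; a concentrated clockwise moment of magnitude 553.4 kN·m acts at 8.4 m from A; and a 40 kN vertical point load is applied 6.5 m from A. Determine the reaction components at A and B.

A_x = 0, A_y = -3.770 kN, B_y = 208.7 kN

Resultant of the distributed load: 18.74 × 5.6 = 104.944 kN at 6.4 m from A.
ΣM about A: B_y·9.3 − (18.74·5.6)·6.4 − 60·7.6 − 553.4 − 40·6.5 = 0 → B_y = 1941.0416/9.3 = 208.714 ≈ 208.7 kN.
ΣF_y = 0: A_y + 208.714 − 18.74·5.6 − 60 − 40 = 0 → A_y = -3.770 kN.
ΣF_x = 0: no horizontal applied forces, so A_x = 0.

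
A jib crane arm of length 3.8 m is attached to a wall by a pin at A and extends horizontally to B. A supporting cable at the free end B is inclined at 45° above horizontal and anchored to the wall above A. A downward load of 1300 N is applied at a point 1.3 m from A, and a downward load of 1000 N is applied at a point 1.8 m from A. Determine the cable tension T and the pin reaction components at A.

ΣM about A: T·sin45°·3.8 − 1300·1.3 − 1000·1.8 = 0 → T = 3490/(3.8·0.707107) = 1298.84 ≈ 1299 N.
ΣF_x = 0: A_x − T·cos45° = 0 → A_x = 1298.84 × 0.707107 = 918.4 N.
ΣF_y = 0: A_y + T·sin45° − 1300 − 1000 = 0 → A_y = 2300 − 1298.84 × 0.707107 = 1382 N.

T = 1299 N, A_x = 918.4 N, A_y = 1382 N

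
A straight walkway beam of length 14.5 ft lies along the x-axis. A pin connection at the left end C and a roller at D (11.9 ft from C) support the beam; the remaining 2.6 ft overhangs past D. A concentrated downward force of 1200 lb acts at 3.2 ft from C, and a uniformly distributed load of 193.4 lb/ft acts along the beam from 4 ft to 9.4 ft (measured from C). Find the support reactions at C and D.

C_x = 0, C_y = 1334 lb, D_y = 910.7 lb

Resultant of the distributed load: 193.4 × 5.4 = 1044.36 lb at 6.7 ft from C.
Taking moments about C: D_y·11.9 − 1200·3.2 − (193.4·5.4)·6.7 = 0 → D_y = 10837.212/11.9 = 910.69 ≈ 910.7 lb.
ΣF_y = 0: C_y + 910.69 − 1200 − 193.4·5.4 = 0 → C_y = 1334 lb.
ΣF_x = 0: no horizontal applied forces, so C_x = 0.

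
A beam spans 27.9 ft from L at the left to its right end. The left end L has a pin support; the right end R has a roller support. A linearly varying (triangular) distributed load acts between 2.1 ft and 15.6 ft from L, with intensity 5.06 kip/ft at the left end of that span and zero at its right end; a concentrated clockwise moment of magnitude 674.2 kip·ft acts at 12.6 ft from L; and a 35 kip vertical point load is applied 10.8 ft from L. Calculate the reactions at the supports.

Resultant of the triangular load: ½ × 5.06 × 13.5 = 34.155 kip, acting at 6.6 ft from L (one-third of the span from the peak).
Moments about L: R_y·27.9 − (½·5.06·13.5)·6.6 − 674.2 − 35·10.8 = 0 → R_y = 1277.623/27.9 = 45.7929 ≈ 45.79 kip.
ΣF_y = 0: L_y + 45.7929 − ½·5.06·13.5 − 35 = 0 → L_y = 23.36 kip.
ΣF_x = 0: no horizontal applied forces, so L_x = 0.

L_x = 0, L_y = 23.36 kip, R_y = 45.79 kip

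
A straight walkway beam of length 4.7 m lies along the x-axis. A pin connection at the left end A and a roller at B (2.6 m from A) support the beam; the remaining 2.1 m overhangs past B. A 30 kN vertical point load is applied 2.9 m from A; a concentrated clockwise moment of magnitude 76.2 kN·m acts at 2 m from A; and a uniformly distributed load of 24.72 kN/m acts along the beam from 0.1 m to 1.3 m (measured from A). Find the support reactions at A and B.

A_x = 0, A_y = -11.09 kN, B_y = 70.76 kN

Resultant of the distributed load: 24.72 × 1.2 = 29.664 kN at 0.7 m from A.
ΣM about A: B_y·2.6 − 30·2.9 − 76.2 − (24.72·1.2)·0.7 = 0 → B_y = 183.9648/2.6 = 70.7557 ≈ 70.76 kN.
ΣF_y = 0: A_y + 70.7557 − 30 − 24.72·1.2 = 0 → A_y = -11.09 kN.
ΣF_x = 0: no horizontal applied forces, so A_x = 0.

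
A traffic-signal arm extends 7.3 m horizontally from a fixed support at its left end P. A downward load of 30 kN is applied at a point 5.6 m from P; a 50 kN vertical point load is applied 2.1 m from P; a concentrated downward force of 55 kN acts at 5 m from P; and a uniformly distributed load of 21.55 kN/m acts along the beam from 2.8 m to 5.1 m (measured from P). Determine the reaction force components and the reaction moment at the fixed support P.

P_x = 0, P_y = 184.6 kN, M_P = 743.8 kN·m

Resultant of the distributed load: 21.55 × 2.3 = 49.565 kN at 3.95 m from P.
ΣF_x = 0: P_x = 0.
ΣF_y = 0: P_y − 30 − 50 − 55 − 21.55·2.3 = 0 → P_y = 184.6 kN.
ΣM about P: M_P − 30·5.6 − 50·2.1 − 55·5 − (21.55·2.3)·3.95 = 0 → M_P = 743.8 kN·m.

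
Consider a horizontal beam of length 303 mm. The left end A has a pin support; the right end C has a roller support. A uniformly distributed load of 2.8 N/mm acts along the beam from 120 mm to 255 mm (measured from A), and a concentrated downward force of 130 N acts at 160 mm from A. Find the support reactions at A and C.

A_x = 0, A_y = 205.4 N, C_y = 302.6 N

Resultant of the distributed load: 2.8 × 135 = 378 N at 187.5 mm from A.
Moments about A: C_y·303 − (2.8·135)·187.5 − 130·160 = 0 → C_y = 91675/303 = 302.558 ≈ 302.6 N.
ΣF_y = 0: A_y + 302.558 − 2.8·135 − 130 = 0 → A_y = 205.4 N.
ΣF_x = 0: no horizontal applied forces, so A_x = 0.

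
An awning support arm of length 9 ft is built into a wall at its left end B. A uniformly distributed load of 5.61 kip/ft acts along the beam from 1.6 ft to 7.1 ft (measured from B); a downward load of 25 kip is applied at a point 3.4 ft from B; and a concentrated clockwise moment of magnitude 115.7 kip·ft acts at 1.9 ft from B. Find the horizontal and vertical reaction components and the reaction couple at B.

B_x = 0, B_y = 55.86 kip, M_B = 334.9 kip·ft

Resultant of the distributed load: 5.61 × 5.5 = 30.855 kip at 4.35 ft from B.
ΣF_x = 0: B_x = 0.
ΣF_y = 0: B_y − 5.61·5.5 − 25 = 0 → B_y = 55.86 kip.
ΣM about B: M_B − (5.61·5.5)·4.35 − 25·3.4 − 115.7 = 0 → M_B = 334.9 kip·ft.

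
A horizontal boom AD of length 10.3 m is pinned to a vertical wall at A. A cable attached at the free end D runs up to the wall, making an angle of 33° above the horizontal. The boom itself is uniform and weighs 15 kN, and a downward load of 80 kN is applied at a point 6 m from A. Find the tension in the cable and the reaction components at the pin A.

T = 99.34 kN, A_x = 83.31 kN, A_y = 40.90 kN

ΣM about A: T·sin33°·10.3 − 15·5.15 − 80·6 = 0 → T = 557.25/(10.3·0.544639) = 99.3354 ≈ 99.34 kN.
ΣF_x = 0: A_x − T·cos33° = 0 → A_x = 99.3354 × 0.838671 = 83.31 kN.
ΣF_y = 0: A_y + T·sin33° − 15 − 80 = 0 → A_y = 95 − 99.3354 × 0.544639 = 40.90 kN.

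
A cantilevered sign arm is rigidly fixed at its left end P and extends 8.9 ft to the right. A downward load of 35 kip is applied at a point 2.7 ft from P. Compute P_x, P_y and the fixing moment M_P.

ΣF_x = 0: P_x = 0.
ΣF_y = 0: P_y − 35 = 0 → P_y = 35.00 kip.
ΣM about P: M_P − 35·2.7 = 0 → M_P = 94.50 kip·ft.

P_x = 0, P_y = 35.00 kip, M_P = 94.50 kip·ft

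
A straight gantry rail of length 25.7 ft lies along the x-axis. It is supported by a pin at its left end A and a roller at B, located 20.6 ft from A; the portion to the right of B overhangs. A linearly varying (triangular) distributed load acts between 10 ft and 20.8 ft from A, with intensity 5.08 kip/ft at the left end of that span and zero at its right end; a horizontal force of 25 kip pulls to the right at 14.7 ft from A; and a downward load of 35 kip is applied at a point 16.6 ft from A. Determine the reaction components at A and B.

Resultant of the triangular load: ½ × 5.08 × 10.8 = 27.432 kip, acting at 13.6 ft from A (one-third of the span from the peak).
ΣM about A: B_y·20.6 − (½·5.08·10.8)·13.6 − 35·16.6 = 0 → B_y = 954.0752/20.6 = 46.3143 ≈ 46.31 kip.
ΣF_y = 0: A_y + 46.3143 − ½·5.08·10.8 − 35 = 0 → A_y = 16.12 kip.
ΣF_x = 0: A_x + 25 = 0 → A_x = -25.00 kip.

A_x = -25.00 kip, A_y = 16.12 kip, B_y = 46.31 kip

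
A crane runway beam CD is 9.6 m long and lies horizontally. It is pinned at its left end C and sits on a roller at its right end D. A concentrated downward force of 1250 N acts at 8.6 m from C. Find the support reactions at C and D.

ΣM about C: D_y·9.6 − 1250·8.6 = 0 → D_y = 10750/9.6 = 1119.79 ≈ 1120 N.
ΣF_y = 0: C_y + 1119.79 − 1250 = 0 → C_y = 130.2 N.
ΣF_x = 0: no horizontal applied forces, so C_x = 0.

C_x = 0, C_y = 130.2 N, D_y = 1120 N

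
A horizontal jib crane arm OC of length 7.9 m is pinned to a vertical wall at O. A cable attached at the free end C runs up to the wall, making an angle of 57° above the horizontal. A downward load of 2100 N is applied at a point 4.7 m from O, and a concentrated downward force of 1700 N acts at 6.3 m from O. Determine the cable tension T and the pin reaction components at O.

T = 3106 N, O_x = 1692 N, O_y = 1195 N

ΣM about O: T·sin57°·7.9 − 2100·4.7 − 1700·6.3 = 0 → T = 20580/(7.9·0.838671) = 3106.18 ≈ 3106 N.
ΣF_x = 0: O_x − T·cos57° = 0 → O_x = 3106.18 × 0.544639 = 1692 N.
ΣF_y = 0: O_y + T·sin57° − 2100 − 1700 = 0 → O_y = 3800 − 3106.18 × 0.838671 = 1195 N.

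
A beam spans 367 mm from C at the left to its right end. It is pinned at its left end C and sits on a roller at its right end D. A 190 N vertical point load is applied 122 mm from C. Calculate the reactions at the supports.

Moments about C: D_y·367 − 190·122 = 0 → D_y = 23180/367 = 63.1608 ≈ 63.16 N.
ΣF_y = 0: C_y + 63.1608 − 190 = 0 → C_y = 126.8 N.
ΣF_x = 0: no horizontal applied forces, so C_x = 0.

C_x = 0, C_y = 126.8 N, D_y = 63.16 N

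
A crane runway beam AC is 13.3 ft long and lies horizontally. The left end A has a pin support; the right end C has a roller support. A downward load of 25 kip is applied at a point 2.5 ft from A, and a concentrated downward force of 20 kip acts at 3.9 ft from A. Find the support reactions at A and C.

Taking moments about A: C_y·13.3 − 25·2.5 − 20·3.9 = 0 → C_y = 140.5/13.3 = 10.5639 ≈ 10.56 kip.
ΣF_y = 0: A_y + 10.5639 − 25 − 20 = 0 → A_y = 34.44 kip.
ΣF_x = 0: no horizontal applied forces, so A_x = 0.

A_x = 0, A_y = 34.44 kip, C_y = 10.56 kip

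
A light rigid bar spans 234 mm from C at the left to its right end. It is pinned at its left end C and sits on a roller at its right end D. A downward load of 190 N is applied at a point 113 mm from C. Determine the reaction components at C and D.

C_x = 0, C_y = 98.25 N, D_y = 91.75 N

Taking moments about C: D_y·234 − 190·113 = 0 → D_y = 21470/234 = 91.7521 ≈ 91.75 N.
ΣF_y = 0: C_y + 91.7521 − 190 = 0 → C_y = 98.25 N.
ΣF_x = 0: no horizontal applied forces, so C_x = 0.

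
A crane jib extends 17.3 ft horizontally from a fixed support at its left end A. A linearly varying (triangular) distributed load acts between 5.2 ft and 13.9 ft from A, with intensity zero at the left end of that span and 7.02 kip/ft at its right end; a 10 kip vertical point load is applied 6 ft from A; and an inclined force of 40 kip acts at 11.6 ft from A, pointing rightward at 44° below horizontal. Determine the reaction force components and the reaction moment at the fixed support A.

Resultant of the triangular load: ½ × 7.02 × 8.7 = 30.537 kip, acting at 11 ft from A (one-third of the span from the peak).
ΣF_x = 0: A_x + 40·cos44° = 0 → A_x = -28.77 kip.
ΣF_y = 0: A_y − ½·7.02·8.7 − 10 − 40·sin44° = 0 → A_y = 68.32 kip.
ΣM about A: M_A − (½·7.02·8.7)·11 − 10·6 − 40·sin44°·11.6 = 0 → M_A = 718.2 kip·ft.

A_x = -28.77 kip, A_y = 68.32 kip, M_A = 718.2 kip·ft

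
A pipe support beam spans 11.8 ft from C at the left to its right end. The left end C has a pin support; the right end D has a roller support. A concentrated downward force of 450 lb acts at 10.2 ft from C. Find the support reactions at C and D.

ΣM about C: D_y·11.8 − 450·10.2 = 0 → D_y = 4590/11.8 = 388.983 ≈ 389.0 lb.
ΣF_y = 0: C_y + 388.983 − 450 = 0 → C_y = 61.02 lb.
ΣF_x = 0: no horizontal applied forces, so C_x = 0.

C_x = 0, C_y = 61.02 lb, D_y = 389.0 lb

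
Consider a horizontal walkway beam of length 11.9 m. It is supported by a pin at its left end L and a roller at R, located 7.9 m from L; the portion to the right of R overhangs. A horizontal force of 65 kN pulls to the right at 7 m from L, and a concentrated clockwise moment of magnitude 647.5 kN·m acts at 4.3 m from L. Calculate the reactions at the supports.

L_x = -65.00 kN, L_y = -81.96 kN, R_y = 81.96 kN

ΣM about L: R_y·7.9 − 647.5 = 0 → R_y = 647.5/7.9 = 81.962 ≈ 81.96 kN.
ΣF_y = 0: L_y + 81.962  = 0 → L_y = -81.96 kN.
ΣF_x = 0: L_x + 65 = 0 → L_x = -65.00 kN.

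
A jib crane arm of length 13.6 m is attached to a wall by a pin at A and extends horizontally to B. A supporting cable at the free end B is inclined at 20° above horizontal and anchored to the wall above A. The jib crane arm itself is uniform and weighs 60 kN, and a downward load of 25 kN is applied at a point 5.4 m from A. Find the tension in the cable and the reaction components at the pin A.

ΣM about A: T·sin20°·13.6 − 60·6.8 − 25·5.4 = 0 → T = 543/(13.6·0.34202) = 116.737 ≈ 116.7 kN.
ΣF_x = 0: A_x − T·cos20° = 0 → A_x = 116.737 × 0.939693 = 109.7 kN.
ΣF_y = 0: A_y + T·sin20° − 60 − 25 = 0 → A_y = 85 − 116.737 × 0.34202 = 45.07 kN.

T = 116.7 kN, A_x = 109.7 kN, A_y = 45.07 kN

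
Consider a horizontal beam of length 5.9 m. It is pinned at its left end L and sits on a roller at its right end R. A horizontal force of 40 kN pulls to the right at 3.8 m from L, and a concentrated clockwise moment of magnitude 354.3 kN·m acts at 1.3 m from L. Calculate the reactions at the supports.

Taking moments about L: R_y·5.9 − 354.3 = 0 → R_y = 354.3/5.9 = 60.0508 ≈ 60.05 kN.
ΣF_y = 0: L_y + 60.0508  = 0 → L_y = -60.05 kN.
ΣF_x = 0: L_x + 40 = 0 → L_x = -40.00 kN.

L_x = -40.00 kN, L_y = -60.05 kN, R_y = 60.05 kN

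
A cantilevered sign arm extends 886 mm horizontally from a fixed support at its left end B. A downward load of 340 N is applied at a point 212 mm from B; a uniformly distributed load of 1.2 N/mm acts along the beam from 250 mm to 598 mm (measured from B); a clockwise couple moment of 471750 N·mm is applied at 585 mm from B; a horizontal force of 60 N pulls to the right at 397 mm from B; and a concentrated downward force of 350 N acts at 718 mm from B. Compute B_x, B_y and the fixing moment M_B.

B_x = -60.00 N, B_y = 1108 N, M_B = 972200 N·mm

Resultant of the distributed load: 1.2 × 348 = 417.6 N at 424 mm from B.
ΣF_x = 0: B_x + 60 = 0 → B_x = -60.00 N.
ΣF_y = 0: B_y − 340 − 1.2·348 − 350 = 0 → B_y = 1108 N.
ΣM about B: M_B − 340·212 − (1.2·348)·424 − 471750 − 350·718 = 0 → M_B = 972200 N·mm.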